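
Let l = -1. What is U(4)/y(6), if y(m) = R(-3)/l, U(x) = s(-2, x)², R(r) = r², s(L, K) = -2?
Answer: -4/9 ≈ -0.44444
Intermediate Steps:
U(x) = 4 (U(x) = (-2)² = 4)
y(m) = -9 (y(m) = (-3)²/(-1) = 9*(-1) = -9)
U(4)/y(6) = 4/(-9) = -⅑*4 = -4/9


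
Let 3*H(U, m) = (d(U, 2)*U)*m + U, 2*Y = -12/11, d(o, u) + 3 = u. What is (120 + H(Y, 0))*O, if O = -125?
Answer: -164750/11 ≈ -14977.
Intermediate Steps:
d(o, u) = -3 + u
Y = -6/11 (Y = (-12/11)/2 = (-12*1/11)/2 = (½)*(-12/11) = -6/11 ≈ -0.54545)
H(U, m) = U/3 - U*m/3 (H(U, m) = (((-3 + 2)*U)*m + U)/3 = ((-U)*m + U)/3 = (-U*m + U)/3 = (U - U*m)/3 = U/3 - U*m/3)
(120 + H(Y, 0))*O = (120 + (⅓)*(-6/11)*(1 - 1*0))*(-125) = (120 + (⅓)*(-6/11)*(1 + 0))*(-125) = (120 + (⅓)*(-6/11)*1)*(-125) = (120 - 2/11)*(-125) = (1318/11)*(-125) = -164750/11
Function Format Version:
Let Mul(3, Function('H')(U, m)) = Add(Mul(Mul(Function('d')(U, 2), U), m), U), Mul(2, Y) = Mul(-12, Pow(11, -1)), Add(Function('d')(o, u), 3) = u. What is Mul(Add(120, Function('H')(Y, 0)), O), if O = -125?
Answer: Rational(-164750, 11) ≈ -14977.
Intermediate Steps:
Function('d')(o, u) = Add(-3, u)
Y = Rational(-6, 11) (Y = Mul(Rational(1, 2), Mul(-12, Pow(11, -1))) = Mul(Rational(1, 2), Mul(-12, Rational(1, 11))) = Mul(Rational(1, 2), Rational(-12, 11)) = Rational(-6, 11) ≈ -0.54545)
Function('H')(U, m) = Add(Mul(Rational(1, 3), U), Mul(Rational(-1, 3), U, m)) (Function('H')(U, m) = Mul(Rational(1, 3), Add(Mul(Mul(Add(-3, 2), U), m), U)) = Mul(Rational(1, 3), Add(Mul(Mul(-1, U), m), U)) = Mul(Rational(1, 3), Add(Mul(-1, U, m), U)) = Mul(Rational(1, 3), Add(U, Mul(-1, U, m))) = Add(Mul(Rational(1, 3), U), Mul(Rational(-1, 3), U, m)))
Mul(Add(120, Function('H')(Y, 0)), O) = Mul(Add(120, Mul(Rational(1, 3), Rational(-6, 11), Add(1, Mul(-1, 0)))), -125) = Mul(Add(120, Mul(Rational(1, 3), Rational(-6, 11), Add(1, 0))), -125) = Mul(Add(120, Mul(Rational(1, 3), Rational(-6, 11), 1)), -125) = Mul(Add(120, Rational(-2, 11)), -125) = Mul(Rational(1318, 11), -125) = Rational(-164750, 11)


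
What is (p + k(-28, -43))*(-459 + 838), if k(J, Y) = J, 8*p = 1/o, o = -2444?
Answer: -207486203/19552 ≈ -10612.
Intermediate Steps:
p = -1/19552 (p = (⅛)/(-2444) = (⅛)*(-1/2444) = -1/19552 ≈ -5.1146e-5)
(p + k(-28, -43))*(-459 + 838) = (-1/19552 - 28)*(-459 + 838) = -547457/19552*379 = -207486203/19552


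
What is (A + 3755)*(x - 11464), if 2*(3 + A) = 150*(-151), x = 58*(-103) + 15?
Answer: 131944379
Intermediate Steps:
x = -5959 (x = -5974 + 15 = -5959)
A = -11328 (A = -3 + (150*(-151))/2 = -3 + (½)*(-22650) = -3 - 11325 = -11328)
(A + 3755)*(x - 11464) = (-11328 + 3755)*(-5959 - 11464) = -7573*(-17423) = 131944379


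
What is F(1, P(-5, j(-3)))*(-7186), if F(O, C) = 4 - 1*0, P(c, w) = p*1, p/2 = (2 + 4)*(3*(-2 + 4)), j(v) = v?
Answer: -28744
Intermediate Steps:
p = 72 (p = 2*((2 + 4)*(3*(-2 + 4))) = 2*(6*(3*2)) = 2*(6*6) = 2*36 = 72)
P(c, w) = 72 (P(c, w) = 72*1 = 72)
F(O, C) = 4 (F(O, C) = 4 + 0 = 4)
F(1, P(-5, j(-3)))*(-7186) = 4*(-7186) = -28744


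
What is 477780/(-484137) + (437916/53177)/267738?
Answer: -377899026171766/382939016276709 ≈ -0.98684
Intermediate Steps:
477780/(-484137) + (437916/53177)/267738 = 477780*(-1/484137) + (437916*(1/53177))*(1/267738) = -159260/161379 + (437916/53177)*(1/267738) = -159260/161379 + 72986/2372917271 = -377899026171766/382939016276709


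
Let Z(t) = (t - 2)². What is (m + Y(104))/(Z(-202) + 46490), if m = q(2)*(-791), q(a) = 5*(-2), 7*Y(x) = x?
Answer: 27737/308371 ≈ 0.089947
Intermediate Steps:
Y(x) = x/7
Z(t) = (-2 + t)²
q(a) = -10
m = 7910 (m = -10*(-791) = 7910)
(m + Y(104))/(Z(-202) + 46490) = (7910 + (⅐)*104)/((-2 - 202)² + 46490) = (7910 + 104/7)/((-204)² + 46490) = 55474/(7*(41616 + 46490)) = (55474/7)/88106 = (55474/7)*(1/88106) = 27737/308371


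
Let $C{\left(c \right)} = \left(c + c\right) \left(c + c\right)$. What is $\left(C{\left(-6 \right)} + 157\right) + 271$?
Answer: $572$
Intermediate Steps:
$C{\left(c \right)} = 4 c^{2}$ ($C{\left(c \right)} = 2 c 2 c = 4 c^{2}$)
$\left(C{\left(-6 \right)} + 157\right) + 271 = \left(4 \left(-6\right)^{2} + 157\right) + 271 = \left(4 \cdot 36 + 157\right) + 271 = \left(144 + 157\right) + 271 = 301 + 271 = 572$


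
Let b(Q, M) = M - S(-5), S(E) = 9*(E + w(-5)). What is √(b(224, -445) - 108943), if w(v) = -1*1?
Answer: I*√109334 ≈ 330.66*I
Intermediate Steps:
w(v) = -1
S(E) = -9 + 9*E (S(E) = 9*(E - 1) = 9*(-1 + E) = -9 + 9*E)
b(Q, M) = 54 + M (b(Q, M) = M - (-9 + 9*(-5)) = M - (-9 - 45) = M - 1*(-54) = M + 54 = 54 + M)
√(b(224, -445) - 108943) = √((54 - 445) - 108943) = √(-391 - 108943) = √(-109334) = I*√109334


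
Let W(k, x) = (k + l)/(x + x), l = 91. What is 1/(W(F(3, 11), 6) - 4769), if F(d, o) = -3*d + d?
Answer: -12/57143 ≈ -0.00021000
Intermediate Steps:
F(d, o) = -2*d
W(k, x) = (91 + k)/(2*x) (W(k, x) = (k + 91)/(x + x) = (91 + k)/((2*x)) = (91 + k)*(1/(2*x)) = (91 + k)/(2*x))
1/(W(F(3, 11), 6) - 4769) = 1/((½)*(91 - 2*3)/6 - 4769) = 1/((½)*(⅙)*(91 - 6) - 4769) = 1/((½)*(⅙)*85 - 4769) = 1/(85/12 - 4769) = 1/(-57143/12) = -12/57143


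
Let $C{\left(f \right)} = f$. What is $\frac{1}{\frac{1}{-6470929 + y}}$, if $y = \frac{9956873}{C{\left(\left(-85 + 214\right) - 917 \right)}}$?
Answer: $- \frac{5109048925}{788} \approx -6.4836 \cdot 10^{6}$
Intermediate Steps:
$y = - \frac{9956873}{788}$ ($y = \frac{9956873}{\left(-85 + 214\right) - 917} = \frac{9956873}{129 - 917} = \frac{9956873}{-788} = 9956873 \left(- \frac{1}{788}\right) = - \frac{9956873}{788} \approx -12636.0$)
$\frac{1}{\frac{1}{-6470929 + y}} = \frac{1}{\frac{1}{-6470929 - \frac{9956873}{788}}} = \frac{1}{\frac{1}{- \frac{5109048925}{788}}} = \frac{1}{- \frac{788}{5109048925}} = - \frac{5109048925}{788}$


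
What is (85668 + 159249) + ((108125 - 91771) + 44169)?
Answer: 305440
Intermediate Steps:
(85668 + 159249) + ((108125 - 91771) + 44169) = 244917 + (16354 + 44169) = 244917 + 60523 = 305440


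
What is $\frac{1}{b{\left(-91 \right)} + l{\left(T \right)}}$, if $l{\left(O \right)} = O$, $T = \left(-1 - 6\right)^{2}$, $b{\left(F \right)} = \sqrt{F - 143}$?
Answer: $\frac{49}{2635} - \frac{3 i \sqrt{26}}{2635} \approx 0.018596 - 0.0058053 i$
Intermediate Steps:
$b{\left(F \right)} = \sqrt{-143 + F}$
$T = 49$ ($T = \left(-7\right)^{2} = 49$)
$\frac{1}{b{\left(-91 \right)} + l{\left(T \right)}} = \frac{1}{\sqrt{-143 - 91} + 49} = \frac{1}{\sqrt{-234} + 49} = \frac{1}{3 i \sqrt{26} + 49} = \frac{1}{49 + 3 i \sqrt{26}}$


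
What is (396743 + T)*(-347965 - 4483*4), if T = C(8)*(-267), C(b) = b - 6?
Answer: -144971684473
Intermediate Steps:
C(b) = -6 + b
T = -534 (T = (-6 + 8)*(-267) = 2*(-267) = -534)
(396743 + T)*(-347965 - 4483*4) = (396743 - 534)*(-347965 - 4483*4) = 396209*(-347965 - 17932) = 396209*(-365897) = -144971684473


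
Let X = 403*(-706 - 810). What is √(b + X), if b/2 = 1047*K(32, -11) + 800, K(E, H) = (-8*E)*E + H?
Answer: 3*I*√1976270 ≈ 4217.4*I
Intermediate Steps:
K(E, H) = H - 8*E² (K(E, H) = -8*E² + H = H - 8*E²)
X = -610948 (X = 403*(-1516) = -610948)
b = -17175482 (b = 2*(1047*(-11 - 8*32²) + 800) = 2*(1047*(-11 - 8*1024) + 800) = 2*(1047*(-11 - 8192) + 800) = 2*(1047*(-8203) + 800) = 2*(-8588541 + 800) = 2*(-8587741) = -17175482)
√(b + X) = √(-17175482 - 610948) = √(-17786430) = 3*I*√1976270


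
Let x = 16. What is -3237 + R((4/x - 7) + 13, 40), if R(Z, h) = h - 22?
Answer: -3219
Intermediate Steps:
R(Z, h) = -22 + h
-3237 + R((4/x - 7) + 13, 40) = -3237 + (-22 + 40) = -3237 + 18 = -3219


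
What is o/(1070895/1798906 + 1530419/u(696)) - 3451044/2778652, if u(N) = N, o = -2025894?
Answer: -882193406714287899123/956490259868491021 ≈ -922.32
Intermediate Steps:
o/(1070895/1798906 + 1530419/u(696)) - 3451044/2778652 = -2025894/(1070895/1798906 + 1530419/696) - 3451044/2778652 = -2025894/(1070895*(1/1798906) + 1530419*(1/696)) - 3451044*1/2778652 = -2025894/(1070895/1798906 + 1530419/696) - 862761/694663 = -2025894/1376912632267/626019288 - 862761/694663 = -2025894*626019288/1376912632267 - 862761/694663 = -1268248719443472/1376912632267 - 862761/694663 = -882193406714287899123/956490259868491021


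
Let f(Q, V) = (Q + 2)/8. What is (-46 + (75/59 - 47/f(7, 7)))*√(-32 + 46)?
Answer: -45935*√14/531 ≈ -323.68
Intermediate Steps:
f(Q, V) = ¼ + Q/8 (f(Q, V) = (2 + Q)*(⅛) = ¼ + Q/8)
(-46 + (75/59 - 47/f(7, 7)))*√(-32 + 46) = (-46 + (75/59 - 47/(¼ + (⅛)*7)))*√(-32 + 46) = (-46 + (75*(1/59) - 47/(¼ + 7/8)))*√14 = (-46 + (75/59 - 47/9/8))*√14 = (-46 + (75/59 - 47*8/9))*√14 = (-46 + (75/59 - 376/9))*√14 = (-46 - 21509/531)*√14 = -45935*√14/531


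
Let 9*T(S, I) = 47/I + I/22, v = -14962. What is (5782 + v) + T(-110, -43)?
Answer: -26053801/2838 ≈ -9180.3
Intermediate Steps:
T(S, I) = I/198 + 47/(9*I) (T(S, I) = (47/I + I/22)/9 = I/198 + 47/(9*I))
(5782 + v) + T(-110, -43) = (5782 - 14962) + (1/198)*(1034 + (-43)**2)/(-43) = -9180 + (1/198)*(-1/43)*(1034 + 1849) = -9180 + (1/198)*(-1/43)*2883 = -9180 - 961/2838 = -26053801/2838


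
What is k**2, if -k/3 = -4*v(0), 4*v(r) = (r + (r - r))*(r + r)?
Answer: 0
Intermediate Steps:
v(r) = r**2/2 (v(r) = ((r + (r - r))*(r + r))/4 = ((r + 0)*(2*r))/4 = (r*(2*r))/4 = (2*r**2)/4 = r**2/2)
k = 0 (k = -(-12)*(1/2)*0**2 = -(-12)*(1/2)*0 = -(-12)*0 = -3*0 = 0)
k**2 = 0**2 = 0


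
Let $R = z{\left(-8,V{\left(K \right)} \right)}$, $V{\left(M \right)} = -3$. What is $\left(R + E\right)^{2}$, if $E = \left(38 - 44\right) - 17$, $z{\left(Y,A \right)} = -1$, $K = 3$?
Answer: $576$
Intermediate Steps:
$R = -1$
$E = -23$ ($E = -6 - 17 = -23$)
$\left(R + E\right)^{2} = \left(-1 - 23\right)^{2} = \left(-24\right)^{2} = 576$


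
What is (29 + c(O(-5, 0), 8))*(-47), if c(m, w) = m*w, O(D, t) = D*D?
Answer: -10763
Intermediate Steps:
O(D, t) = D**2
(29 + c(O(-5, 0), 8))*(-47) = (29 + (-5)**2*8)*(-47) = (29 + 25*8)*(-47) = (29 + 200)*(-47) = 229*(-47) = -10763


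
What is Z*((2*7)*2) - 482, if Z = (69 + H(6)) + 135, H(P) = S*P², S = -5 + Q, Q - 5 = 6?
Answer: 11278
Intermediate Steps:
Q = 11 (Q = 5 + 6 = 11)
S = 6 (S = -5 + 11 = 6)
H(P) = 6*P²
Z = 420 (Z = (69 + 6*6²) + 135 = (69 + 6*36) + 135 = (69 + 216) + 135 = 285 + 135 = 420)
Z*((2*7)*2) - 482 = 420*((2*7)*2) - 482 = 420*(14*2) - 482 = 420*28 - 482 = 11760 - 482 = 11278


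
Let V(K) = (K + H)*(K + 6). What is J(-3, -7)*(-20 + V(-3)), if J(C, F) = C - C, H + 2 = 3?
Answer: 0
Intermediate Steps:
H = 1 (H = -2 + 3 = 1)
J(C, F) = 0
V(K) = (1 + K)*(6 + K) (V(K) = (K + 1)*(K + 6) = (1 + K)*(6 + K))
J(-3, -7)*(-20 + V(-3)) = 0*(-20 + (6 + (-3)² + 7*(-3))) = 0*(-20 + (6 + 9 - 21)) = 0*(-20 - 6) = 0*(-26) = 0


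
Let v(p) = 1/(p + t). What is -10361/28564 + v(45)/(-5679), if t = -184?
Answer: -8178747977/22547878884 ≈ -0.36273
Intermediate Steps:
v(p) = 1/(-184 + p) (v(p) = 1/(p - 184) = 1/(-184 + p))
-10361/28564 + v(45)/(-5679) = -10361/28564 + 1/((-184 + 45)*(-5679)) = -10361*1/28564 - 1/5679/(-139) = -10361/28564 - 1/139*(-1/5679) = -10361/28564 + 1/789381 = -8178747977/22547878884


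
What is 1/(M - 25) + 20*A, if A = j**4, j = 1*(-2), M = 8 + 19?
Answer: 641/2 ≈ 320.50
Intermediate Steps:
M = 27
j = -2
A = 16 (A = (-2)**4 = 16)
1/(M - 25) + 20*A = 1/(27 - 25) + 20*16 = 1/2 + 320 = 641/2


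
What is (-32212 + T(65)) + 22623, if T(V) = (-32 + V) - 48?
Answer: -9604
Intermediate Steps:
T(V) = -80 + V
(-32212 + T(65)) + 22623 = (-32212 + (-80 + 65)) + 22623 = (-32212 - 15) + 22623 = -32227 + 22623 = -9604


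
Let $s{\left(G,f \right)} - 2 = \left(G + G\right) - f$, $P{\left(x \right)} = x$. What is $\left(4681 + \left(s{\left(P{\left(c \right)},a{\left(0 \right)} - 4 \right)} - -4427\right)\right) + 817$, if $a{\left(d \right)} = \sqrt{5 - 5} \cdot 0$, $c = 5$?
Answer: $9941$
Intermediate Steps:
$a{\left(d \right)} = 0$ ($a{\left(d \right)} = \sqrt{0} \cdot 0 = 0 \cdot 0 = 0$)
$s{\left(G,f \right)} = 2 - f + 2 G$ ($s{\left(G,f \right)} = 2 + \left(\left(G + G\right) - f\right) = 2 + \left(2 G - f\right) = 2 + \left(- f + 2 G\right) = 2 - f + 2 G$)
$\left(4681 + \left(s{\left(P{\left(c \right)},a{\left(0 \right)} - 4 \right)} - -4427\right)\right) + 817 = \left(4681 + \left(\left(2 - \left(0 - 4\right) + 2 \cdot 5\right) - -4427\right)\right) + 817 = \left(4681 + \left(\left(2 - -4 + 10\right) + 4427\right)\right) + 817 = \left(4681 + \left(\left(2 + 4 + 10\right) + 4427\right)\right) + 817 = \left(4681 + \left(16 + 4427\right)\right) + 817 = \left(4681 + 4443\right) + 817 = 9124 + 817 = 9941$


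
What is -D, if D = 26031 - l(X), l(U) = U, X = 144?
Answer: -25887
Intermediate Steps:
D = 25887 (D = 26031 - 1*144 = 26031 - 144 = 25887)
-D = -1*25887 = -25887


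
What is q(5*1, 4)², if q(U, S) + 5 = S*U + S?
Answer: 361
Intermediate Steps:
q(U, S) = -5 + S + S*U (q(U, S) = -5 + (S*U + S) = -5 + (S + S*U) = -5 + S + S*U)
q(5*1, 4)² = (-5 + 4 + 4*(5*1))² = (-5 + 4 + 4*5)² = (-5 + 4 + 20)² = 19² = 361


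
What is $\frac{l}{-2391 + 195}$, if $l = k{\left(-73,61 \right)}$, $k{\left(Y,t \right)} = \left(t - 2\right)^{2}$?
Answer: $- \frac{3481}{2196} \approx -1.5852$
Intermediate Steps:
$k{\left(Y,t \right)} = \left(-2 + t\right)^{2}$
$l = 3481$ ($l = \left(-2 + 61\right)^{2} = 59^{2} = 3481$)
$\frac{l}{-2391 + 195} = \frac{3481}{-2391 + 195} = \frac{3481}{-2196} = 3481 \left(- \frac{1}{2196}\right) = - \frac{3481}{2196}$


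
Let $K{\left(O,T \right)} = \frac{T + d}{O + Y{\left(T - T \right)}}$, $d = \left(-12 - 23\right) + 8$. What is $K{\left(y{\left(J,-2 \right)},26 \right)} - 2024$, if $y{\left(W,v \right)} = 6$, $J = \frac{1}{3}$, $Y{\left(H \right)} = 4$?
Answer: $- \frac{20241}{10} \approx -2024.1$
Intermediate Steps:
$J = \frac{1}{3} \approx 0.33333$
$d = -27$ ($d = -35 + 8 = -27$)
$K{\left(O,T \right)} = \frac{-27 + T}{4 + O}$ ($K{\left(O,T \right)} = \frac{T - 27}{O + 4} = \frac{-27 + T}{4 + O}$)
$K{\left(y{\left(J,-2 \right)},26 \right)} - 2024 = \frac{-27 + 26}{4 + 6} - 2024 = \frac{1}{10} \left(-1\right) - 2024 = - \frac{1}{10} - 2024 = - \frac{20241}{10}$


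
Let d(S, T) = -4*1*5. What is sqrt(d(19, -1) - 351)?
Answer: I*sqrt(371) ≈ 19.261*I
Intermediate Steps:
d(S, T) = -20 (d(S, T) = -4*5 = -20)
sqrt(d(19, -1) - 351) = sqrt(-20 - 351) = sqrt(-371) = I*sqrt(371)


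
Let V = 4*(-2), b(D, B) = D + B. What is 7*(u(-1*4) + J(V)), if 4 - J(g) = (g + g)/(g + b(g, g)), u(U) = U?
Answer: -14/3 ≈ -4.6667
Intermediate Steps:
b(D, B) = B + D
V = -8
J(g) = 10/3 (J(g) = 4 - (g + g)/(g + (g + g)) = 4 - 2*g/(g + 2*g) = 4 - 2*g/(3*g) = 4 - 2*g*1/(3*g) = 4 - 1*⅔ = 4 - ⅔ = 10/3)
7*(u(-1*4) + J(V)) = 7*(-1*4 + 10/3) = 7*(-4 + 10/3) = 7*(-⅔) = -14/3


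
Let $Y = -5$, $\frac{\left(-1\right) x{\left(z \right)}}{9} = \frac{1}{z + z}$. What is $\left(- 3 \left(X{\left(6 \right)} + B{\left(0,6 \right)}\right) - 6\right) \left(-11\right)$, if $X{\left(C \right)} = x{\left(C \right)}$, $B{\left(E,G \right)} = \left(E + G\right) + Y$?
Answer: $\frac{297}{4} \approx 74.25$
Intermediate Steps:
$x{\left(z \right)} = - \frac{9}{2 z}$ ($x{\left(z \right)} = - \frac{9}{z + z} = - \frac{9}{2 z}$)
$B{\left(E,G \right)} = -5 + E + G$ ($B{\left(E,G \right)} = \left(E + G\right) - 5 = -5 + E + G$)
$X{\left(C \right)} = - \frac{9}{2 C}$
$\left(- 3 \left(X{\left(6 \right)} + B{\left(0,6 \right)}\right) - 6\right) \left(-11\right) = \left(- 3 \left(- \frac{9}{2 \cdot 6} + \left(-5 + 0 + 6\right)\right) - 6\right) \left(-11\right) = \left(- 3 \left(\left(- \frac{9}{2}\right) \frac{1}{6} + 1\right) - 6\right) \left(-11\right) = \left(- 3 \left(- \frac{3}{4} + 1\right) - 6\right) \left(-11\right) = \left(\left(-3\right) \frac{1}{4} - 6\right) \left(-11\right) = \left(- \frac{3}{4} - 6\right) \left(-11\right) = \left(- \frac{27}{4}\right) \left(-11\right) = \frac{297}{4}$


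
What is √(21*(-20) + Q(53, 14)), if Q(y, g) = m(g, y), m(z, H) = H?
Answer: I*√367 ≈ 19.157*I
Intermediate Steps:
Q(y, g) = y
√(21*(-20) + Q(53, 14)) = √(21*(-20) + 53) = √(-420 + 53) = √(-367) = I*√367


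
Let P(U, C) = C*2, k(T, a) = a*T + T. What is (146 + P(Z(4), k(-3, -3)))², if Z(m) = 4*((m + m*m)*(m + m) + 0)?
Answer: 24964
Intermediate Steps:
k(T, a) = T + T*a (k(T, a) = T*a + T = T + T*a)
Z(m) = 8*m*(m + m²) (Z(m) = 4*((m + m²)*(2*m) + 0) = 4*(2*m*(m + m²) + 0) = 4*(2*m*(m + m²)) = 8*m*(m + m²))
P(U, C) = 2*C
(146 + P(Z(4), k(-3, -3)))² = (146 + 2*(-3*(1 - 3)))² = (146 + 2*(-3*(-2)))² = (146 + 2*6)² = (146 + 12)² = 158² = 24964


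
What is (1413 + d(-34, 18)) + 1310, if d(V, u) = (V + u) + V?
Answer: 2673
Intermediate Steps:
d(V, u) = u + 2*V
(1413 + d(-34, 18)) + 1310 = (1413 + (18 + 2*(-34))) + 1310 = (1413 + (18 - 68)) + 1310 = (1413 - 50) + 1310 = 1363 + 1310 = 2673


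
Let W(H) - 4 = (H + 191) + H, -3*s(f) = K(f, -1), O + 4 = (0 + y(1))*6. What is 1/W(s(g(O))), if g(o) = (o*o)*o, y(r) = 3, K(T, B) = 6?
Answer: 1/191 ≈ 0.0052356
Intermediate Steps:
O = 14 (O = -4 + (0 + 3)*6 = -4 + 3*6 = -4 + 18 = 14)
g(o) = o**3 (g(o) = o**2*o = o**3)
s(f) = -2 (s(f) = -1/3*6 = -2)
W(H) = 195 + 2*H (W(H) = 4 + ((H + 191) + H) = 4 + ((191 + H) + H) = 4 + (191 + 2*H) = 195 + 2*H)
1/W(s(g(O))) = 1/(195 + 2*(-2)) = 1/(195 - 4) = 1/191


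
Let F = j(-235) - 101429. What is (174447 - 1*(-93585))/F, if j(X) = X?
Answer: -2792/1059 ≈ -2.6364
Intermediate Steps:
F = -101664 (F = -235 - 101429 = -101664)
(174447 - 1*(-93585))/F = (174447 - 1*(-93585))/(-101664) = (174447 + 93585)*(-1/101664) = 268032*(-1/101664) = -2792/1059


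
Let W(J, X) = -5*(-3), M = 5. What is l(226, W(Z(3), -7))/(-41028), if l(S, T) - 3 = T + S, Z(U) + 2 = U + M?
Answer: -61/10257 ≈ -0.0059472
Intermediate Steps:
Z(U) = 3 + U (Z(U) = -2 + (U + 5) = -2 + (5 + U) = 3 + U)
W(J, X) = 15
l(S, T) = 3 + S + T (l(S, T) = 3 + (T + S) = 3 + (S + T) = 3 + S + T)
l(226, W(Z(3), -7))/(-41028) = (3 + 226 + 15)/(-41028) = 244*(-1/41028) = -61/10257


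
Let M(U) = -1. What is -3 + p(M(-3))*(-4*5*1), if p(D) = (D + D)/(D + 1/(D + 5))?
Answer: -169/3 ≈ -56.333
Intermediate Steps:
p(D) = 2*D/(D + 1/(5 + D)) (p(D) = (2*D)/(D + 1/(5 + D)) = 2*D/(D + 1/(5 + D)))
-3 + p(M(-3))*(-4*5*1) = -3 + (2*(-1)*(5 - 1)/(1 + (-1)**2 + 5*(-1)))*(-4*5*1) = -3 + (2*(-1)*4/(1 + 1 - 5))*(-20*1) = -3 + (2*(-1)*4/(-3))*(-20) = -3 + (2*(-1)*(-1/3)*4)*(-20) = -3 + (8/3)*(-20) = -3 - 160/3 = -169/3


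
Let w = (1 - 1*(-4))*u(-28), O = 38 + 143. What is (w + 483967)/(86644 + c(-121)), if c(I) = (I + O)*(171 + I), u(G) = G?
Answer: 483827/89644 ≈ 5.3972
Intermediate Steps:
O = 181
w = -140 (w = (1 - 1*(-4))*(-28) = (1 + 4)*(-28) = 5*(-28) = -140)
c(I) = (171 + I)*(181 + I) (c(I) = (I + 181)*(171 + I) = (181 + I)*(171 + I) = (171 + I)*(181 + I))
(w + 483967)/(86644 + c(-121)) = (-140 + 483967)/(86644 + (30951 + (-121)**2 + 352*(-121))) = 483827/(86644 + (30951 + 14641 - 42592)) = 483827/(86644 + 3000) = 483827/89644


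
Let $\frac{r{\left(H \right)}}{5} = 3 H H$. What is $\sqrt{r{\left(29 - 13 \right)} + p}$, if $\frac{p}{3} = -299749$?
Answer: $i \sqrt{895407} \approx 946.26 i$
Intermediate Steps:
$p = -899247$ ($p = 3 \left(-299749\right) = -899247$)
$r{\left(H \right)} = 15 H^{2}$ ($r{\left(H \right)} = 5 \cdot 3 H H = 5 \cdot 3 H^{2} = 15 H^{2}$)
$\sqrt{r{\left(29 - 13 \right)} + p} = \sqrt{15 \left(29 - 13\right)^{2} - 899247} = \sqrt{15 \cdot 16^{2} - 899247} = \sqrt{15 \cdot 256 - 899247} = \sqrt{3840 - 899247} = \sqrt{-895407} = i \sqrt{895407}$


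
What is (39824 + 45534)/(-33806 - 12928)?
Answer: -42679/23367 ≈ -1.8265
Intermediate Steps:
(39824 + 45534)/(-33806 - 12928) = 85358/(-46734) = 85358*(-1/46734) = -42679/23367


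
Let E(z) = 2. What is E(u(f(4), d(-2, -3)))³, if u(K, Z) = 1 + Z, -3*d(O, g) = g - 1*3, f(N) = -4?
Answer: 8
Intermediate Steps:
d(O, g) = 1 - g/3 (d(O, g) = -(g - 1*3)/3 = -(g - 3)/3 = -(-3 + g)/3 = 1 - g/3)
E(u(f(4), d(-2, -3)))³ = 2³ = 8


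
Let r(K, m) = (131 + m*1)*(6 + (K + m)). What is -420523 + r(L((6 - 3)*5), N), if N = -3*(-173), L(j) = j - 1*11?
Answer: -76673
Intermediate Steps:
L(j) = -11 + j (L(j) = j - 11 = -11 + j)
N = 519
r(K, m) = (131 + m)*(6 + K + m)
-420523 + r(L((6 - 3)*5), N) = -420523 + (786 + 519² + 131*(-11 + (6 - 3)*5) + 137*519 + (-11 + (6 - 3)*5)*519) = -420523 + (786 + 269361 + 131*(-11 + 3*5) + 71103 + (-11 + 3*5)*519) = -420523 + (786 + 269361 + 131*(-11 + 15) + 71103 + (-11 + 15)*519) = -420523 + (786 + 269361 + 131*4 + 71103 + 4*519) = -420523 + (786 + 269361 + 524 + 71103 + 2076) = -420523 + 343850 = -76673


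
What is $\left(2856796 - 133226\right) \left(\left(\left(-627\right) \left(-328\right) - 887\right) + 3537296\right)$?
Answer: $10191775972050$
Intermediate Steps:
$\left(2856796 - 133226\right) \left(\left(\left(-627\right) \left(-328\right) - 887\right) + 3537296\right) = 2723570 \left(\left(205656 - 887\right) + 3537296\right) = 2723570 \left(204769 + 3537296\right) = 2723570 \cdot 3742065 = 10191775972050$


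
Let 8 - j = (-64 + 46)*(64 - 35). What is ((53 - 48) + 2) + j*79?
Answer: 41877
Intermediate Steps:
j = 530 (j = 8 - (-64 + 46)*(64 - 35) = 8 - (-18)*29 = 8 - 1*(-522) = 8 + 522 = 530)
((53 - 48) + 2) + j*79 = ((53 - 48) + 2) + 530*79 = (5 + 2) + 41870 = 7 + 41870 = 41877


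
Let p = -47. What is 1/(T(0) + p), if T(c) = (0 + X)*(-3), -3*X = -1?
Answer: -1/48 ≈ -0.020833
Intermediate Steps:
X = ⅓ (X = -⅓*(-1) = ⅓ ≈ 0.33333)
T(c) = -1 (T(c) = (0 + ⅓)*(-3) = (⅓)*(-3) = -1)
1/(T(0) + p) = 1/(-1 - 47) = 1/(-48) = -1/48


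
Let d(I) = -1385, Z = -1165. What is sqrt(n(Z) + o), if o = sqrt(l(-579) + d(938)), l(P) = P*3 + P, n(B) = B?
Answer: sqrt(-1165 + I*sqrt(3701)) ≈ 0.8909 + 34.144*I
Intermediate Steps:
l(P) = 4*P (l(P) = 3*P + P = 4*P)
o = I*sqrt(3701) (o = sqrt(4*(-579) - 1385) = sqrt(-2316 - 1385) = sqrt(-3701) = I*sqrt(3701) ≈ 60.836*I)
sqrt(n(Z) + o) = sqrt(-1165 + I*sqrt(3701))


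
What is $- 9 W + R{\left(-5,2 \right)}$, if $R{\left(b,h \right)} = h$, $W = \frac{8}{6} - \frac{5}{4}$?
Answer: $\frac{5}{4} \approx 1.25$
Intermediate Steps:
$W = \frac{1}{12}$ ($W = 8 \cdot \frac{1}{6} - \frac{5}{4} = \frac{4}{3} - \frac{5}{4} = \frac{1}{12} \approx 0.083333$)
$- 9 W + R{\left(-5,2 \right)} = \left(-9\right) \frac{1}{12} + 2 = - \frac{3}{4} + 2 = \frac{5}{4}$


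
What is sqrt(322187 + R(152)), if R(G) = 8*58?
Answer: sqrt(322651) ≈ 568.02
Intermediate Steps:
R(G) = 464
sqrt(322187 + R(152)) = sqrt(322187 + 464) = sqrt(322651)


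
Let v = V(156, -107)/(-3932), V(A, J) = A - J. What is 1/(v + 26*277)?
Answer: 3932/28318001 ≈ 0.00013885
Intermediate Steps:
v = -263/3932 (v = (156 - 1*(-107))/(-3932) = (156 + 107)*(-1/3932) = 263*(-1/3932) = -263/3932 ≈ -0.066887)
1/(v + 26*277) = 1/(-263/3932 + 26*277) = 1/(-263/3932 + 7202) = 1/(28318001/3932) = 3932/28318001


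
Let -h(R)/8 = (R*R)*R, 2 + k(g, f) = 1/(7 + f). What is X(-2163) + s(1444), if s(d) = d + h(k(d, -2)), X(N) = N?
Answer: -84043/125 ≈ -672.34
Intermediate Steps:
k(g, f) = -2 + 1/(7 + f)
h(R) = -8*R**3 (h(R) = -8*R*R*R = -8*R**2*R = -8*R**3)
s(d) = 5832/125 + d (s(d) = d - 8*(-13 - 2*(-2))**3/(7 - 2)**3 = d - 8*(-13 + 4)**3/125 = d - 8*((1/5)*(-9))**3 = d - 8*(-9/5)**3 = d - 8*(-729/125) = d + 5832/125 = 5832/125 + d)
X(-2163) + s(1444) = -2163 + (5832/125 + 1444) = -2163 + 186332/125 = -84043/125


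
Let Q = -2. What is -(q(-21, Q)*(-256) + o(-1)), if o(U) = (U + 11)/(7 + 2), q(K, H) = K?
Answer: -48394/9 ≈ -5377.1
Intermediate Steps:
o(U) = 11/9 + U/9 (o(U) = (11 + U)/9 = (11 + U)*(⅑) = 11/9 + U/9)
-(q(-21, Q)*(-256) + o(-1)) = -(-21*(-256) + (11/9 + (⅑)*(-1))) = -(5376 + (11/9 - ⅑)) = -(5376 + 10/9) = -1*48394/9 = -48394/9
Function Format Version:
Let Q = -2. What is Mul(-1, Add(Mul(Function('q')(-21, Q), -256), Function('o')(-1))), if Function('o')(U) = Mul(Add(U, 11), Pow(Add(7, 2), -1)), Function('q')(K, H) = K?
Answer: Rational(-48394, 9) ≈ -5377.1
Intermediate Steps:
Function('o')(U) = Add(Rational(11, 9), Mul(Rational(1, 9), U)) (Function('o')(U) = Mul(Add(11, U), Pow(9, -1)) = Mul(Add(11, U), Rational(1, 9)) = Add(Rational(11, 9), Mul(Rational(1, 9), U)))
Mul(-1, Add(Mul(Function('q')(-21, Q), -256), Function('o')(-1))) = Mul(-1, Add(Mul(-21, -256), Add(Rational(11, 9), Mul(Rational(1, 9), -1)))) = Mul(-1, Add(5376, Add(Rational(11, 9), Rational(-1, 9)))) = Mul(-1, Add(5376, Rational(10, 9))) = Mul(-1, Rational(48394, 9)) = Rational(-48394, 9)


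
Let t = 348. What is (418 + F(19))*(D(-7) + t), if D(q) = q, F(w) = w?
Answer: 149017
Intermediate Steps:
(418 + F(19))*(D(-7) + t) = (418 + 19)*(-7 + 348) = 437*341 = 149017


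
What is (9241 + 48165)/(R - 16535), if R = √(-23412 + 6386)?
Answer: -949208210/273423251 - 57406*I*√17026/273423251 ≈ -3.4716 - 0.027395*I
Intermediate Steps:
R = I*√17026 (R = √(-17026) = I*√17026 ≈ 130.48*I)
(9241 + 48165)/(R - 16535) = (9241 + 48165)/(I*√17026 - 16535) = 57406/(-16535 + I*√17026)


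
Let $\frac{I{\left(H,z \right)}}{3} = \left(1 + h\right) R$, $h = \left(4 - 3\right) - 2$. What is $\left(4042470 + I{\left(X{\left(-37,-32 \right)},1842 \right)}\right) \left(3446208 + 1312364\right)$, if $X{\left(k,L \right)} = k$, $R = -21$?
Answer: $19236384552840$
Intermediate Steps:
$h = -1$ ($h = 1 - 2 = -1$)
$I{\left(H,z \right)} = 0$ ($I{\left(H,z \right)} = 3 \left(1 - 1\right) \left(-21\right) = 3 \cdot 0 \left(-21\right) = 3 \cdot 0 = 0$)
$\left(4042470 + I{\left(X{\left(-37,-32 \right)},1842 \right)}\right) \left(3446208 + 1312364\right) = \left(4042470 + 0\right) \left(3446208 + 1312364\right) = 4042470 \cdot 4758572 = 19236384552840$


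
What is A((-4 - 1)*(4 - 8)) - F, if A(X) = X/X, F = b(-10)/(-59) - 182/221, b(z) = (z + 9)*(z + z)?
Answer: 2169/1003 ≈ 2.1625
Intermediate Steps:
b(z) = 2*z*(9 + z) (b(z) = (9 + z)*(2*z) = 2*z*(9 + z))
F = -1166/1003 (F = (2*(-10)*(9 - 10))/(-59) - 182/221 = (2*(-10)*(-1))*(-1/59) - 182*1/221 = 20*(-1/59) - 14/17 = -20/59 - 14/17 = -1166/1003 ≈ -1.1625)
A(X) = 1
A((-4 - 1)*(4 - 8)) - F = 1 - 1*(-1166/1003) = 1 + 1166/1003 = 2169/1003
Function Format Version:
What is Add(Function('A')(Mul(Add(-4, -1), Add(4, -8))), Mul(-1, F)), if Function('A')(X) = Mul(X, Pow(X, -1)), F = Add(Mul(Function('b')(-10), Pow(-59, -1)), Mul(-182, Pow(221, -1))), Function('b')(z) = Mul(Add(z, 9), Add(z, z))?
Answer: Rational(2169, 1003) ≈ 2.1625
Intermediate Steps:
Function('b')(z) = Mul(2, z, Add(9, z)) (Function('b')(z) = Mul(Add(9, z), Mul(2, z)) = Mul(2, z, Add(9, z)))
F = Rational(-1166, 1003) (F = Add(Mul(Mul(2, -10, Add(9, -10)), Pow(-59, -1)), Mul(-182, Pow(221, -1))) = Add(Mul(Mul(2, -10, -1), Rational(-1, 59)), Mul(-182, Rational(1, 221))) = Add(Mul(20, Rational(-1, 59)), Rational(-14, 17)) = Add(Rational(-20, 59), Rational(-14, 17)) = Rational(-1166, 1003) ≈ -1.1625)
Function('A')(X) = 1
Add(Function('A')(Mul(Add(-4, -1), Add(4, -8))), Mul(-1, F)) = Add(1, Mul(-1, Rational(-1166, 1003))) = Add(1, Rational(1166, 1003)) = Rational(2169, 1003)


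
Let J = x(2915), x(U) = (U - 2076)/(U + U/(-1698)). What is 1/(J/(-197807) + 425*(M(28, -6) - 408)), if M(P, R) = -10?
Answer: -978502766285/173831016431954872 ≈ -5.6290e-6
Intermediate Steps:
x(U) = 1698*(-2076 + U)/(1697*U) (x(U) = (-2076 + U)/(U + U*(-1/1698)) = (-2076 + U)/(U - U/1698) = (-2076 + U)/((1697*U/1698)) = (-2076 + U)*(1698/(1697*U)) = 1698*(-2076 + U)/(1697*U))
J = 1424622/4946755 (J = (1698/1697)*(-2076 + 2915)/2915 = (1698/1697)*(1/2915)*839 = 1424622/4946755 ≈ 0.28799)
1/(J/(-197807) + 425*(M(28, -6) - 408)) = 1/((1424622/4946755)/(-197807) + 425*(-10 - 408)) = 1/((1424622/4946755)*(-1/197807) + 425*(-418)) = 1/(-1424622/978502766285 - 177650) = 1/(-173831016431954872/978502766285) = -978502766285/173831016431954872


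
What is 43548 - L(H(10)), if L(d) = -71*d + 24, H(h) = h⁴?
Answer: 753524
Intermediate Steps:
L(d) = 24 - 71*d
43548 - L(H(10)) = 43548 - (24 - 71*10⁴) = 43548 - (24 - 71*10000) = 43548 - (24 - 710000) = 43548 - 1*(-709976) = 43548 + 709976 = 753524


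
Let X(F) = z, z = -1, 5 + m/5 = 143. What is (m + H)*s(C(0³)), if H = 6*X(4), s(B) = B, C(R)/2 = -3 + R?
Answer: -4104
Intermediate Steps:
m = 690 (m = -25 + 5*143 = -25 + 715 = 690)
C(R) = -6 + 2*R (C(R) = 2*(-3 + R) = -6 + 2*R)
X(F) = -1
H = -6 (H = 6*(-1) = -6)
(m + H)*s(C(0³)) = (690 - 6)*(-6 + 2*0³) = 684*(-6 + 2*0) = 684*(-6 + 0) = 684*(-6) = -4104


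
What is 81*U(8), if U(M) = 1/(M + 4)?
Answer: 27/4 ≈ 6.7500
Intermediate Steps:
U(M) = 1/(4 + M)
81*U(8) = 81/(4 + 8) = 81/12 = 81*(1/12) = 27/4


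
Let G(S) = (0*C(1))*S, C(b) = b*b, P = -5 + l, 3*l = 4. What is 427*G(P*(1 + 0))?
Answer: 0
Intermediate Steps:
l = 4/3 (l = (⅓)*4 = 4/3 ≈ 1.3333)
P = -11/3 (P = -5 + 4/3 = -11/3 ≈ -3.6667)
C(b) = b²
G(S) = 0 (G(S) = (0*1²)*S = (0*1)*S = 0*S = 0)
427*G(P*(1 + 0)) = 427*0 = 0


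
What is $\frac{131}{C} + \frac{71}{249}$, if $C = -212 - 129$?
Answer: $- \frac{8408}{84909} \approx -0.099024$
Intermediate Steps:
$C = -341$
$\frac{131}{C} + \frac{71}{249} = \frac{131}{-341} + \frac{71}{249} = 131 \left(- \frac{1}{341}\right) + 71 \cdot \frac{1}{249} = - \frac{131}{341} + \frac{71}{249} = - \frac{8408}{84909}$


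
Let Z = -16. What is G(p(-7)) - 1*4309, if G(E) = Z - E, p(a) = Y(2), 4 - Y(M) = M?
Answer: -4327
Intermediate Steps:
Y(M) = 4 - M
p(a) = 2 (p(a) = 4 - 1*2 = 4 - 2 = 2)
G(E) = -16 - E
G(p(-7)) - 1*4309 = (-16 - 1*2) - 1*4309 = (-16 - 2) - 4309 = -18 - 4309 = -4327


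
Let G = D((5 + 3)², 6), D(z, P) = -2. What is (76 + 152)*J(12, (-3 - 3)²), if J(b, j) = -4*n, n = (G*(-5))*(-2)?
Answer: 18240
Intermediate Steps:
G = -2
n = -20 (n = -2*(-5)*(-2) = 10*(-2) = -20)
J(b, j) = 80 (J(b, j) = -4*(-20) = 80)
(76 + 152)*J(12, (-3 - 3)²) = (76 + 152)*80 = 228*80 = 18240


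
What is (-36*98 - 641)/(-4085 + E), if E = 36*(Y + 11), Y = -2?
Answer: 4169/3761 ≈ 1.1085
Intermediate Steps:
E = 324 (E = 36*(-2 + 11) = 36*9 = 324)
(-36*98 - 641)/(-4085 + E) = (-36*98 - 641)/(-4085 + 324) = (-3528 - 641)/(-3761) = -4169*(-1/3761) = 4169/3761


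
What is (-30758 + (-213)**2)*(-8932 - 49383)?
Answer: -852040465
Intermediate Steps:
(-30758 + (-213)**2)*(-8932 - 49383) = (-30758 + 45369)*(-58315) = 14611*(-58315) = -852040465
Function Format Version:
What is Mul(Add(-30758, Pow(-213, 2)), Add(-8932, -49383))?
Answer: -852040465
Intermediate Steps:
Mul(Add(-30758, Pow(-213, 2)), Add(-8932, -49383)) = Mul(Add(-30758, 45369), -58315) = Mul(14611, -58315) = -852040465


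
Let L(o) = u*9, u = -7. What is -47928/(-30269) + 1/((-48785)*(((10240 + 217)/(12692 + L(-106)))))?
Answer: 24449835071159/15441571286405 ≈ 1.5834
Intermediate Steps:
L(o) = -63 (L(o) = -7*9 = -63)
-47928/(-30269) + 1/((-48785)*(((10240 + 217)/(12692 + L(-106))))) = -47928/(-30269) + 1/((-48785)*(((10240 + 217)/(12692 - 63)))) = -47928*(-1/30269) - 1/(48785*(10457/12629)) = 47928/30269 - 1/(48785*(10457*(1/12629))) = 47928/30269 - 1/(48785*10457/12629) = 47928/30269 - 1/48785*12629/10457 = 47928/30269 - 12629/510144745 = 24449835071159/15441571286405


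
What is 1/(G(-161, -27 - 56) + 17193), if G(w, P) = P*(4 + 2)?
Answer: 1/16695 ≈ 5.9898e-5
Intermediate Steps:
G(w, P) = 6*P (G(w, P) = P*6 = 6*P)
1/(G(-161, -27 - 56) + 17193) = 1/(6*(-27 - 56) + 17193) = 1/(6*(-83) + 17193) = 1/(-498 + 17193) = 1/16695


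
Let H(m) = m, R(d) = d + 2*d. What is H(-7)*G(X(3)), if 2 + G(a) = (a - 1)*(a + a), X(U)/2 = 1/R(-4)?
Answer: 203/18 ≈ 11.278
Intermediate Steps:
R(d) = 3*d
X(U) = -1/6 (X(U) = 2/((3*(-4))) = 2/(-12) = 2*(-1/12) = -1/6)
G(a) = -2 + 2*a*(-1 + a) (G(a) = -2 + (a - 1)*(a + a) = -2 + (-1 + a)*(2*a) = -2 + 2*a*(-1 + a))
H(-7)*G(X(3)) = -7*(-2 - 2*(-1/6) + 2*(-1/6)**2) = -7*(-2 + 1/3 + 2*(1/36)) = -7*(-2 + 1/3 + 1/18) = -7*(-29/18) = 203/18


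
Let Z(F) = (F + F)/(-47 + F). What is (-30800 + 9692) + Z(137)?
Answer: -949723/45 ≈ -21105.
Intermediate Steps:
Z(F) = 2*F/(-47 + F) (Z(F) = (2*F)/(-47 + F) = 2*F/(-47 + F))
(-30800 + 9692) + Z(137) = (-30800 + 9692) + 2*137/(-47 + 137) = -21108 + 2*137/90 = -21108 + 2*137*(1/90) = -21108 + 137/45 = -949723/45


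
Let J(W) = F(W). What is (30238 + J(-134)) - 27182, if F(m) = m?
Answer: 2922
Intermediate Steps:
J(W) = W
(30238 + J(-134)) - 27182 = (30238 - 134) - 27182 = 30104 - 27182 = 2922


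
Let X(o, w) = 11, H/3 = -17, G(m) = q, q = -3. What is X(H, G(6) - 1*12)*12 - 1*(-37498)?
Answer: 37630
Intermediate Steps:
G(m) = -3
H = -51 (H = 3*(-17) = -51)
X(H, G(6) - 1*12)*12 - 1*(-37498) = 11*12 - 1*(-37498) = 132 + 37498 = 37630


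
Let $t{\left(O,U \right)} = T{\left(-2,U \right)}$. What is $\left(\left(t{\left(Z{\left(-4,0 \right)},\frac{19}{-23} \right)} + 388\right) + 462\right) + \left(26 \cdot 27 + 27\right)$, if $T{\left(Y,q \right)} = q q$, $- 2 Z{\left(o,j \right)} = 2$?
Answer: $\frac{835652}{529} \approx 1579.7$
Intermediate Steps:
$Z{\left(o,j \right)} = -1$ ($Z{\left(o,j \right)} = \left(- \frac{1}{2}\right) 2 = -1$)
$T{\left(Y,q \right)} = q^{2}$
$t{\left(O,U \right)} = U^{2}$
$\left(\left(t{\left(Z{\left(-4,0 \right)},\frac{19}{-23} \right)} + 388\right) + 462\right) + \left(26 \cdot 27 + 27\right) = \left(\left(\left(\frac{19}{-23}\right)^{2} + 388\right) + 462\right) + \left(26 \cdot 27 + 27\right) = \left(\left(\left(19 \left(- \frac{1}{23}\right)\right)^{2} + 388\right) + 462\right) + \left(702 + 27\right) = \left(\left(\left(- \frac{19}{23}\right)^{2} + 388\right) + 462\right) + 729 = \left(\left(\frac{361}{529} + 388\right) + 462\right) + 729 = \left(\frac{205613}{529} + 462\right) + 729 = \frac{450011}{529} + 729 = \frac{835652}{529}$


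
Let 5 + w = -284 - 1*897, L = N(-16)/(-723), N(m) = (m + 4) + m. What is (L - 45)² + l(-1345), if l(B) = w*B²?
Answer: -1121515920755801/522729 ≈ -2.1455e+9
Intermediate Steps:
N(m) = 4 + 2*m (N(m) = (4 + m) + m = 4 + 2*m)
L = 28/723 (L = (4 + 2*(-16))/(-723) = (4 - 32)*(-1/723) = -28*(-1/723) = 28/723 ≈ 0.038728)
w = -1186 (w = -5 + (-284 - 1*897) = -5 + (-284 - 897) = -5 - 1181 = -1186)
l(B) = -1186*B²
(L - 45)² + l(-1345) = (28/723 - 45)² - 1186*(-1345)² = (-32507/723)² - 1186*1809025 = 1056705049/522729 - 2145503650 = -1121515920755801/522729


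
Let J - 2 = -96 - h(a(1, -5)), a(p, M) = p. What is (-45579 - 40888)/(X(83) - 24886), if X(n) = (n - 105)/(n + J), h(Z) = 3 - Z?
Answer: 1124071/323496 ≈ 3.4748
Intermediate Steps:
J = -96 (J = 2 + (-96 - (3 - 1*1)) = 2 + (-96 - (3 - 1)) = 2 + (-96 - 1*2) = 2 + (-96 - 2) = 2 - 98 = -96)
X(n) = (-105 + n)/(-96 + n) (X(n) = (n - 105)/(n - 96) = (-105 + n)/(-96 + n))
(-45579 - 40888)/(X(83) - 24886) = (-45579 - 40888)/((-105 + 83)/(-96 + 83) - 24886) = -86467/(-22/(-13) - 24886) = -86467/(-1/13*(-22) - 24886) = -86467/(22/13 - 24886) = -86467/(-323496/13) = -86467*(-13/323496) = 1124071/323496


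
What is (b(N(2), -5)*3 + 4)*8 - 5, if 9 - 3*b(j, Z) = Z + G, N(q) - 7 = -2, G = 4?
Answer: 107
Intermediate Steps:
N(q) = 5 (N(q) = 7 - 2 = 5)
b(j, Z) = 5/3 - Z/3 (b(j, Z) = 3 - (Z + 4)/3 = 3 - (4 + Z)/3 = 3 + (-4/3 - Z/3) = 5/3 - Z/3)
(b(N(2), -5)*3 + 4)*8 - 5 = ((5/3 - 1/3*(-5))*3 + 4)*8 - 5 = ((5/3 + 5/3)*3 + 4)*8 - 5 = ((10/3)*3 + 4)*8 - 5 = (10 + 4)*8 - 5 = 14*8 - 5 = 112 - 5 = 107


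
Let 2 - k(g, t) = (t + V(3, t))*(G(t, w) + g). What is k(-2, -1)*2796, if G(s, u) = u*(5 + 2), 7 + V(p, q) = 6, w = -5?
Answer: -201312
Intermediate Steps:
V(p, q) = -1 (V(p, q) = -7 + 6 = -1)
G(s, u) = 7*u (G(s, u) = u*7 = 7*u)
k(g, t) = 2 - (-1 + t)*(-35 + g) (k(g, t) = 2 - (t - 1)*(7*(-5) + g) = 2 - (-1 + t)*(-35 + g))
k(-2, -1)*2796 = (-33 - 2 + 35*(-1) - 1*(-2)*(-1))*2796 = (-33 - 2 - 35 - 2)*2796 = -72*2796 = -201312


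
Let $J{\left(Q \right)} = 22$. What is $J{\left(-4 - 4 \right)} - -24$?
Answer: $46$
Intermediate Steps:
$J{\left(-4 - 4 \right)} - -24 = 22 - -24 = 22 + 24 = 46$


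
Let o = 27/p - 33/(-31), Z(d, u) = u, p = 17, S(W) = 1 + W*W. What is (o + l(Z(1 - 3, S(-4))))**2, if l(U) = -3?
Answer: 33489/277729 ≈ 0.12058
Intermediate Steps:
S(W) = 1 + W**2
o = 1398/527 (o = 27/17 - 33/(-31) = 27*(1/17) - 33*(-1/31) = 27/17 + 33/31 = 1398/527 ≈ 2.6528)
(o + l(Z(1 - 3, S(-4))))**2 = (1398/527 - 3)**2 = (-183/527)**2 = 33489/277729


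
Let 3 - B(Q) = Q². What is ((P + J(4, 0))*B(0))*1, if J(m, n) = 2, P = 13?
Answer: 45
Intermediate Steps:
B(Q) = 3 - Q²
((P + J(4, 0))*B(0))*1 = ((13 + 2)*(3 - 1*0²))*1 = (15*(3 - 1*0))*1 = (15*(3 + 0))*1 = (15*3)*1 = 45*1 = 45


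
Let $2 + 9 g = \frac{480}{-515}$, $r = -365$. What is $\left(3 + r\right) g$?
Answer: $\frac{109324}{927} \approx 117.93$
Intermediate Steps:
$g = - \frac{302}{927}$ ($g = - \frac{2}{9} + \frac{480 \frac{1}{-515}}{9} = - \frac{2}{9} + \frac{480 \left(- \frac{1}{515}\right)}{9} = - \frac{2}{9} + \frac{1}{9} \left(- \frac{96}{103}\right) = - \frac{2}{9} - \frac{32}{309} = - \frac{302}{927} \approx -0.32578$)
$\left(3 + r\right) g = \left(3 - 365\right) \left(- \frac{302}{927}\right) = \left(-362\right) \left(- \frac{302}{927}\right) = \frac{109324}{927}$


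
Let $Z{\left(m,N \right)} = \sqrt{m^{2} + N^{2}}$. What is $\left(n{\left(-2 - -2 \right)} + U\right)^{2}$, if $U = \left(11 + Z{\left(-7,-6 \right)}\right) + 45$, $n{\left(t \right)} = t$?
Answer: $\left(56 + \sqrt{85}\right)^{2} \approx 4253.6$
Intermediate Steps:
$Z{\left(m,N \right)} = \sqrt{N^{2} + m^{2}}$
$U = 56 + \sqrt{85}$ ($U = \left(11 + \sqrt{\left(-6\right)^{2} + \left(-7\right)^{2}}\right) + 45 = \left(11 + \sqrt{36 + 49}\right) + 45 = \left(11 + \sqrt{85}\right) + 45 = 56 + \sqrt{85} \approx 65.219$)
$\left(n{\left(-2 - -2 \right)} + U\right)^{2} = \left(\left(-2 - -2\right) + \left(56 + \sqrt{85}\right)\right)^{2} = \left(\left(-2 + 2\right) + \left(56 + \sqrt{85}\right)\right)^{2} = \left(0 + \left(56 + \sqrt{85}\right)\right)^{2} = \left(56 + \sqrt{85}\right)^{2}$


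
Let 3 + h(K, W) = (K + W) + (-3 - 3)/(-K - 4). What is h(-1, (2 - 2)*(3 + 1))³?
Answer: -8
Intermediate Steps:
h(K, W) = -3 + K + W - 6/(-4 - K) (h(K, W) = -3 + ((K + W) + (-3 - 3)/(-K - 4)) = -3 + ((K + W) - 6/(-4 - K)) = -3 + (K + W - 6/(-4 - K)) = -3 + K + W - 6/(-4 - K))
h(-1, (2 - 2)*(3 + 1))³ = ((-6 - 1 + (-1)² + 4*((2 - 2)*(3 + 1)) - (2 - 2)*(3 + 1))/(4 - 1))³ = ((-6 - 1 + 1 + 4*(0*4) - 0*4)/3)³ = ((-6 - 1 + 1 + 4*0 - 1*0)/3)³ = ((-6 - 1 + 1 + 0 + 0)/3)³ = ((⅓)*(-6))³ = (-2)³ = -8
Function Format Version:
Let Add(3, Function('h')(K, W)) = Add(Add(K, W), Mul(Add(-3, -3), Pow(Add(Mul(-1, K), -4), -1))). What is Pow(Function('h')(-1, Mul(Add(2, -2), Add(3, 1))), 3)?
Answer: -8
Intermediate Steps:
Function('h')(K, W) = Add(-3, K, W, Mul(-6, Pow(Add(-4, Mul(-1, K)), -1))) (Function('h')(K, W) = Add(-3, Add(Add(K, W), Mul(Add(-3, -3), Pow(Add(Mul(-1, K), -4), -1)))) = Add(-3, Add(Add(K, W), Mul(-6, Pow(Add(-4, Mul(-1, K)), -1)))) = Add(-3, Add(K, W, Mul(-6, Pow(Add(-4, Mul(-1, K)), -1)))) = Add(-3, K, W, Mul(-6, Pow(Add(-4, Mul(-1, K)), -1))))
Pow(Function('h')(-1, Mul(Add(2, -2), Add(3, 1))), 3) = Pow(Mul(Pow(Add(4, -1), -1), Add(-6, -1, Pow(-1, 2), Mul(4, Mul(Add(2, -2), Add(3, 1))), Mul(-1, Mul(Add(2, -2), Add(3, 1))))), 3) = Pow(Mul(Pow(3, -1), Add(-6, -1, 1, Mul(4, Mul(0, 4)), Mul(-1, Mul(0, 4)))), 3) = Pow(Mul(Rational(1, 3), Add(-6, -1, 1, Mul(4, 0), Mul(-1, 0))), 3) = Pow(Mul(Rational(1, 3), Add(-6, -1, 1, 0, 0)), 3) = Pow(Mul(Rational(1, 3), -6), 3) = Pow(-2, 3) = -8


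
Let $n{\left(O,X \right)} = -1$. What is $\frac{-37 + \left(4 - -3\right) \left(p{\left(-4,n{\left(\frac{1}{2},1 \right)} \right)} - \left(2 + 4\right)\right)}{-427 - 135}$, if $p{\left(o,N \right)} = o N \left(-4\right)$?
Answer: $\frac{191}{562} \approx 0.33986$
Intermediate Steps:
$p{\left(o,N \right)} = - 4 N o$ ($p{\left(o,N \right)} = N o \left(-4\right) = - 4 N o$)
$\frac{-37 + \left(4 - -3\right) \left(p{\left(-4,n{\left(\frac{1}{2},1 \right)} \right)} - \left(2 + 4\right)\right)}{-427 - 135} = \frac{-37 + \left(4 - -3\right) \left(\left(-4\right) \left(-1\right) \left(-4\right) - \left(2 + 4\right)\right)}{-427 - 135} = \frac{-37 + \left(4 + 3\right) \left(-16 - 6\right)}{-562} = \left(-37 + 7 \left(-16 - 6\right)\right) \left(- \frac{1}{562}\right) = \left(-37 + 7 \left(-22\right)\right) \left(- \frac{1}{562}\right) = \left(-37 - 154\right) \left(- \frac{1}{562}\right) = \left(-191\right) \left(- \frac{1}{562}\right) = \frac{191}{562}$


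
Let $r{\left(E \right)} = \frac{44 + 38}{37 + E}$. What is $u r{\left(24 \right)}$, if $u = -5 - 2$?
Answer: $- \frac{574}{61} \approx -9.4098$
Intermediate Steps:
$u = -7$ ($u = -5 - 2 = -7$)
$r{\left(E \right)} = \frac{82}{37 + E}$
$u r{\left(24 \right)} = - 7 \frac{82}{37 + 24} = - 7 \cdot \frac{82}{61} = - 7 \cdot 82 \cdot \frac{1}{61} = \left(-7\right) \frac{82}{61} = - \frac{574}{61}$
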